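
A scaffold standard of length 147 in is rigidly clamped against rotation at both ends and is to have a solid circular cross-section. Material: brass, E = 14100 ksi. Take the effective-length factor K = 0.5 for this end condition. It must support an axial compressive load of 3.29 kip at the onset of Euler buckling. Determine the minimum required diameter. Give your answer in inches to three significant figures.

L_e = K·L = 0.5 × 147 = 73.50 in
Required I = P_cr·L_e²/(π²E) = 3.290×10^3 × 73.50² / (π² × 1.41×10^7) = 0.1277 in⁴
Solid circle: I = πd⁴/64  ⇒  d = (64I/π)^(1/4) = (64×0.1277/π)^(1/4) = 1.27 in

d ≈ 1.27 in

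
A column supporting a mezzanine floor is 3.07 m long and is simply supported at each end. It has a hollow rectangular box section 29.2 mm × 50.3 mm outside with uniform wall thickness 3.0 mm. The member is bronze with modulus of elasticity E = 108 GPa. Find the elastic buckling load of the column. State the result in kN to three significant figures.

Inner dimensions: h_i = 50.3 − 2×3.0 = 44.30 mm, b_i = 29.2 − 2×3.0 = 23.20 mm
Weak-axis I_min = (h_o·b_o³ − h_i·b_i³)/12 with b_o = 29.2, b_i = 23.20 mm (shorter outer/inner sides).
I_min = (50.3×29.2³ − 44.30×23.20³)/12 = 5.826×10^4 mm⁴
I = 5.826×10^4 mm⁴ = 5.826×10^-8 m⁴
Effective length L_e = K·L = 1 × 3.07 = 3.070 m
P_cr = π²EI / L_e² = π² × 108×10⁹ × 5.826×10^-8 / 3.070² = 6.589×10^3 N

P_cr ≈ 6.59 kN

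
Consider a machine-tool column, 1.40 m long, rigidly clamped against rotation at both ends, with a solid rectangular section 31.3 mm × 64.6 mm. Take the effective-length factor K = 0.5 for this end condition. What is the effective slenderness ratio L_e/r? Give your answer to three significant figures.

For a rectangle r_min = b/√12 = 31.3/√12 = 9.036 mm
L_e = K·L = 0.5 × 1.40 m = 0.7000 m = 700.00 mm
λ = L_e / r_min = 700.00 / 9.036 = 77.5

λ ≈ 77.5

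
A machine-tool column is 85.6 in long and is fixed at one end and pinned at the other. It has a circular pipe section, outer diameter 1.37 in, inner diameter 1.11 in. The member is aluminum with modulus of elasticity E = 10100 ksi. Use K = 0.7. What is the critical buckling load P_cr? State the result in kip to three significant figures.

d_o = 1.37 in, d_i = 1.11 in
I = π(d_o⁴ − d_i⁴)/64 = π(1.37⁴ − 1.110⁴)/64 = 9.840×10^-2 in⁴
Effective length L_e = K·L = 0.7 × 85.6 = 59.92 in
P_cr = π²EI / L_e² = π² × 10100×10³ × 9.840×10^-2 / 59.92² = 2.732×10^3 lb

P_cr ≈ 2.73 kip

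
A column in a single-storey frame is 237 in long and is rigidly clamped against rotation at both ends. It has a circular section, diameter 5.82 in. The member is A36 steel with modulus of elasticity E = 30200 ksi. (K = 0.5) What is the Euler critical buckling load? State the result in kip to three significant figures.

P_cr ≈ 1200 kip

I = πd⁴/64 = π×5.82⁴/64 = 56.32 in⁴
Effective length L_e = K·L = 0.5 × 237 = 118.5 in
P_cr = π²EI / L_e² = π² × 30200×10³ × 56.32 / 118.5² = 1.195×10^6 lb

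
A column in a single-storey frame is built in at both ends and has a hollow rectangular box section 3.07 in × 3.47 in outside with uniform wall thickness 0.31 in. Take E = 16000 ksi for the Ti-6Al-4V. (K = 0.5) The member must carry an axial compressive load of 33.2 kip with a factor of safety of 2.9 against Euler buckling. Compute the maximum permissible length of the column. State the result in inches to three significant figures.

L_max ≈ 179 in

Inner dimensions: h_i = 3.47 − 2×0.31 = 2.850 in, b_i = 3.07 − 2×0.31 = 2.450 in
Weak-axis I_min = (h_o·b_o³ − h_i·b_i³)/12 with b_o = 3.07, b_i = 2.450 in (shorter outer/inner sides).
I_min = (3.47×3.07³ − 2.850×2.450³)/12 = 4.874 in⁴
Required critical load P_cr = n·P = 2.9 × 33.2 = 96.28 kip = 9.628×10^4 lb
From P_cr = π²EI/(K·L)²:  L = (1/K)·√(π²EI/P_cr) = (1/0.5)·√(π²×1.60×10^7×4.874/9.628×10^4)
L = 179 in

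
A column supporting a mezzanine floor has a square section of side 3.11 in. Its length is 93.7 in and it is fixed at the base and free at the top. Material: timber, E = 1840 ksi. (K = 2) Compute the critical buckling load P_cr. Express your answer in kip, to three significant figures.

P_cr ≈ 4.03 kip

I = a⁴/12 = 3.11⁴/12 = 7.796 in⁴
Effective length L_e = K·L = 2 × 93.7 = 187.4 in
P_cr = π²EI / L_e² = π² × 1840×10³ × 7.796 / 187.4² = 4.031×10^3 lb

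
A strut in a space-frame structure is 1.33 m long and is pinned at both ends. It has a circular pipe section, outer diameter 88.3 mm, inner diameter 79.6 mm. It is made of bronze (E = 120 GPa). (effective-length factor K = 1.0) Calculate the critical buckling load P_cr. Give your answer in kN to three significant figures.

P_cr ≈ 679 kN

d_o = 88.3 mm, d_i = 79.6 mm
I = π(d_o⁴ − d_i⁴)/64 = π(88.3⁴ − 79.60⁴)/64 = 1.013×10^6 mm⁴
I = 1.013×10^6 mm⁴ = 1.013×10^-6 m⁴
Effective length L_e = K·L = 1 × 1.33 = 1.330 m
P_cr = π²EI / L_e² = π² × 120×10⁹ × 1.013×10^-6 / 1.330² = 6.785×10^5 N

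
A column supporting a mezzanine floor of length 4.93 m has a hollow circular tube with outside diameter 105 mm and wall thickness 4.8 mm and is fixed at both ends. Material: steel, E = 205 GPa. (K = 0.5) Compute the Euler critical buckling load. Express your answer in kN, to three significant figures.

Inner diameter d_i = 105 − 2×4.8 = 95.40 mm
I = π(d_o⁴ − d_i⁴)/64 = π(105⁴ − 95.40⁴)/64 = 1.901×10^6 mm⁴
I = 1.901×10^6 mm⁴ = 1.901×10^-6 m⁴
Effective length L_e = K·L = 0.5 × 4.93 = 2.465 m
P_cr = π²EI / L_e² = π² × 205×10⁹ × 1.901×10^-6 / 2.465² = 6.329×10^5 N

P_cr ≈ 633 kN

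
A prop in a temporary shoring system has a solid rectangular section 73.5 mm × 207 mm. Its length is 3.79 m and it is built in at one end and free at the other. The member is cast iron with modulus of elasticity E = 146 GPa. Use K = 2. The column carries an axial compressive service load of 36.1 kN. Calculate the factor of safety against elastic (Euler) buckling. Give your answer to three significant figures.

Buckling occurs about the weak axis: I_min = h·b³/12 with b = 73.5 mm (the shorter side).
I_min = 207×73.5³/12 = 6.849×10^6 mm⁴
I = 6.849×10^6 mm⁴ = 6.849×10^-6 m⁴
Effective length L_e = K·L = 2 × 3.79 = 7.580 m
P_cr = π²EI / L_e² = π² × 146×10⁹ × 6.849×10^-6 / 7.580² = 1.718×10^5 N
Factor of safety n = P_cr / P = 171.78 / 36.1 = 4.76

n ≈ 4.76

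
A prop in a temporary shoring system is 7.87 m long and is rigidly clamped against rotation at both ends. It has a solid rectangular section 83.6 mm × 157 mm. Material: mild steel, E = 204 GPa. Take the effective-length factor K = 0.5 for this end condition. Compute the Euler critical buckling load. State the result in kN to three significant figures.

P_cr ≈ 994 kN

Buckling occurs about the weak axis: I_min = h·b³/12 with b = 83.6 mm (the shorter side).
I_min = 157×83.6³/12 = 7.644×10^6 mm⁴
I = 7.644×10^6 mm⁴ = 7.644×10^-6 m⁴
Effective length L_e = K·L = 0.5 × 7.87 = 3.935 m
P_cr = π²EI / L_e² = π² × 204×10⁹ × 7.644×10^-6 / 3.935² = 9.940×10^5 N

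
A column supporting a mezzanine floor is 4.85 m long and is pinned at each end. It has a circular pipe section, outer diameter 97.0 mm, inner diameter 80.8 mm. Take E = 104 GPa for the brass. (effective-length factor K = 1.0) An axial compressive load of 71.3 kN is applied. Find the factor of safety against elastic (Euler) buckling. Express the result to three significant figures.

d_o = 97.0 mm, d_i = 80.8 mm
I = π(d_o⁴ − d_i⁴)/64 = π(97.0⁴ − 80.80⁴)/64 = 2.253×10^6 mm⁴
I = 2.253×10^6 mm⁴ = 2.253×10^-6 m⁴
Effective length L_e = K·L = 1 × 4.85 = 4.850 m
P_cr = π²EI / L_e² = π² × 104×10⁹ × 2.253×10^-6 / 4.850² = 9.833×10^4 N
Factor of safety n = P_cr / P = 98.331 / 71.3 = 1.38

n ≈ 1.38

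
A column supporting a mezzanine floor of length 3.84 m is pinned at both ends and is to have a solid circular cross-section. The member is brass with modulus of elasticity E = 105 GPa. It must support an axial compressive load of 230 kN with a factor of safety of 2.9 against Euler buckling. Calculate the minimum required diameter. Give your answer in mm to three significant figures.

d ≈ 118 mm

Required P_cr = n·P = 2.9 × 230 = 667.0 kN
L_e = K·L = 1 × 3.84 = 3.840 m
Required I = P_cr·L_e²/(π²E) = 6.670×10^5 × 3.840² / (π² × 1.05×10^11) = 9.491×10^-6 m⁴
I_req = 9.491×10^6 mm⁴
Solid circle: I = πd⁴/64  ⇒  d = (64I/π)^(1/4) = (64×9.491×10^6/π)^(1/4) = 118 mm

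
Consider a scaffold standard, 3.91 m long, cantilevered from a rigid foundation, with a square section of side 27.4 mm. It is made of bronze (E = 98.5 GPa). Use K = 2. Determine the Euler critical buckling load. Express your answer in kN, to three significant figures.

I = a⁴/12 = 27.4⁴/12 = 4.697×10^4 mm⁴
I = 4.697×10^4 mm⁴ = 4.697×10^-8 m⁴
Effective length L_e = K·L = 2 × 3.91 = 7.820 m
P_cr = π²EI / L_e² = π² × 98.5×10⁹ × 4.697×10^-8 / 7.820² = 746.7 N

P_cr ≈ 0.747 kN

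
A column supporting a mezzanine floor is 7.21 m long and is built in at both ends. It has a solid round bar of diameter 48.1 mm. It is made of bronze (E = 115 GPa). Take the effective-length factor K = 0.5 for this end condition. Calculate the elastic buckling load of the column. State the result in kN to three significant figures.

I = πd⁴/64 = π×48.1⁴/64 = 2.628×10^5 mm⁴
I = 2.628×10^5 mm⁴ = 2.628×10^-7 m⁴
Effective length L_e = K·L = 0.5 × 7.21 = 3.605 m
P_cr = π²EI / L_e² = π² × 115×10⁹ × 2.628×10^-7 / 3.605² = 2.295×10^4 N

P_cr ≈ 22.9 kN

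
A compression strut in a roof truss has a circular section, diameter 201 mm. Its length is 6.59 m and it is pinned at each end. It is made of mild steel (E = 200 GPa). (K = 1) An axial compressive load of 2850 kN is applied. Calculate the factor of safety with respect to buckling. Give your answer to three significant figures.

I = πd⁴/64 = π×201⁴/64 = 8.012×10^7 mm⁴
I = 8.012×10^7 mm⁴ = 8.012×10^-5 m⁴
Effective length L_e = K·L = 1 × 6.59 = 6.590 m
P_cr = π²EI / L_e² = π² × 200×10⁹ × 8.012×10^-5 / 6.590² = 3.642×10^6 N
Factor of safety n = P_cr / P = 3641.8 / 2850 = 1.28

n ≈ 1.28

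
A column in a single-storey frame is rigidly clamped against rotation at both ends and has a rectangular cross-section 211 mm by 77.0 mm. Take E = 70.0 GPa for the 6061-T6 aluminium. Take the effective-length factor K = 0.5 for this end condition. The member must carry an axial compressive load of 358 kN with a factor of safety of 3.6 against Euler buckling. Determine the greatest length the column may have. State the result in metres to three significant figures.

L_max ≈ 4.15 m

Buckling occurs about the weak axis: I_min = h·b³/12 with b = 77.0 mm (the shorter side).
I_min = 211×77.0³/12 = 8.027×10^6 mm⁴
I = 8.027×10^-6 m⁴
Required critical load P_cr = n·P = 3.6 × 358 = 1289 kN = 1.289×10^6 N
From P_cr = π²EI/(K·L)²:  L = (1/K)·√(π²EI/P_cr) = (1/0.5)·√(π²×7.00×10^10×8.027×10^-6/1.289×10^6)
L = 4.15 m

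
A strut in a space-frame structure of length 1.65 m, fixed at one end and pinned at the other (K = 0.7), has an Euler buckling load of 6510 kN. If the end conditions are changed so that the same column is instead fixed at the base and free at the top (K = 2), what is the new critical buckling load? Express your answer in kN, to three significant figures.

P_cr ≈ 797 kN

P_cr ∝ 1/K², so P_cr,new = P_cr,old × (K_old/K_new)² = 6510 × (0.7/2)²
= 6510 × 0.1225 = 797 kN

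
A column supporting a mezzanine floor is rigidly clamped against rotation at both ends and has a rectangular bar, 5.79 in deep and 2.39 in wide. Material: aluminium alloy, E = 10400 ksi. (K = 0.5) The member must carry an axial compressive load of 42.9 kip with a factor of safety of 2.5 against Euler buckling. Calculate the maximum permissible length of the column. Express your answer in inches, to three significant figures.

Buckling occurs about the weak axis: I_min = h·b³/12 with b = 2.39 in (the shorter side).
I_min = 5.79×2.39³/12 = 6.587 in⁴
Required critical load P_cr = n·P = 2.5 × 42.9 = 107.2 kip = 1.073×10^5 lb
From P_cr = π²EI/(K·L)²:  L = (1/K)·√(π²EI/P_cr) = (1/0.5)·√(π²×1.04×10^7×6.587/1.073×10^5)
L = 159 in

L_max ≈ 159 in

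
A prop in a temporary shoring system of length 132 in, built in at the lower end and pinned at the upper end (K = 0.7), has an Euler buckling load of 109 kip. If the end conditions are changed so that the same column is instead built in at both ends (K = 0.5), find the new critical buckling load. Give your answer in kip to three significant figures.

P_cr ≈ 214 kip

P_cr ∝ 1/K², so P_cr,new = P_cr,old × (K_old/K_new)² = 109 × (0.7/0.5)²
= 109 × 1.960 = 214 kip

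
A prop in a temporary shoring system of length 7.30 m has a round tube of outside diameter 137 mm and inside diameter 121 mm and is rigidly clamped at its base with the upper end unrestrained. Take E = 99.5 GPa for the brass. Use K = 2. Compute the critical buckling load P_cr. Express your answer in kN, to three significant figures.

P_cr ≈ 31.2 kN

d_o = 137 mm, d_i = 121 mm
I = π(d_o⁴ − d_i⁴)/64 = π(137⁴ − 121.0⁴)/64 = 6.770×10^6 mm⁴
I = 6.770×10^6 mm⁴ = 6.770×10^-6 m⁴
Effective length L_e = K·L = 2 × 7.30 = 14.60 m
P_cr = π²EI / L_e² = π² × 99.5×10⁹ × 6.770×10^-6 / 14.60² = 3.119×10^4 N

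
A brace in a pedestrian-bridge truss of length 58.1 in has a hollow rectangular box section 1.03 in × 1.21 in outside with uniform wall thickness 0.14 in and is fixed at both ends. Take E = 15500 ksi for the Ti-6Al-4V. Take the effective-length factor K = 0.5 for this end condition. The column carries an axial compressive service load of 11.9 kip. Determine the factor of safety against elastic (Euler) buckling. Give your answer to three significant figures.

Inner dimensions: h_i = 1.21 − 2×0.14 = 0.9300 in, b_i = 1.03 − 2×0.14 = 0.7500 in
Weak-axis I_min = (h_o·b_o³ − h_i·b_i³)/12 with b_o = 1.03, b_i = 0.7500 in (shorter outer/inner sides).
I_min = (1.21×1.03³ − 0.9300×0.7500³)/12 = 7.749×10^-2 in⁴
Effective length L_e = K·L = 0.5 × 58.1 = 29.05 in
P_cr = π²EI / L_e² = π² × 15500×10³ × 7.749×10^-2 / 29.05² = 1.405×10^4 lb
Factor of safety n = P_cr / P = 14.047 / 11.9 = 1.18

n ≈ 1.18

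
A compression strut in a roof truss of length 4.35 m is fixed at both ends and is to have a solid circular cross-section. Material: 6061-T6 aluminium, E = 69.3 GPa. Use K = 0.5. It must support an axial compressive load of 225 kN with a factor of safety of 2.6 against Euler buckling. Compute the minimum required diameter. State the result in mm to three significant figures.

d ≈ 95.3 mm

Required P_cr = n·P = 2.6 × 225 = 585.0 kN
L_e = K·L = 0.5 × 4.35 = 2.175 m
Required I = P_cr·L_e²/(π²E) = 5.850×10^5 × 2.175² / (π² × 6.93×10^10) = 4.046×10^-6 m⁴
I_req = 4.046×10^6 mm⁴
Solid circle: I = πd⁴/64  ⇒  d = (64I/π)^(1/4) = (64×4.046×10^6/π)^(1/4) = 95.3 mm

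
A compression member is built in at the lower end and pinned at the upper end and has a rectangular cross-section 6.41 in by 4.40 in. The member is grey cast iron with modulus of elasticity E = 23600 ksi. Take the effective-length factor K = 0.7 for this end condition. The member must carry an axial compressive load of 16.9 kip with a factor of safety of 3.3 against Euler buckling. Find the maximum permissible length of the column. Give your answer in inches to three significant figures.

L_max ≈ 623 in

Buckling occurs about the weak axis: I_min = h·b³/12 with b = 4.40 in (the shorter side).
I_min = 6.41×4.40³/12 = 45.50 in⁴
Required critical load P_cr = n·P = 3.3 × 16.9 = 55.77 kip = 5.577×10^4 lb
From P_cr = π²EI/(K·L)²:  L = (1/K)·√(π²EI/P_cr) = (1/0.7)·√(π²×2.36×10^7×45.50/5.577×10^4)
L = 623 in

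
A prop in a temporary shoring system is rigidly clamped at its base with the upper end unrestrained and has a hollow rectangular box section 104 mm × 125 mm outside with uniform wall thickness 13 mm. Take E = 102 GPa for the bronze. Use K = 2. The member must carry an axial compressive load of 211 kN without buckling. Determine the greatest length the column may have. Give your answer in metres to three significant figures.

L_max ≈ 3.05 m

Inner dimensions: h_i = 125 − 2×13 = 99.00 mm, b_i = 104 − 2×13 = 78.00 mm
Weak-axis I_min = (h_o·b_o³ − h_i·b_i³)/12 with b_o = 104, b_i = 78.00 mm (shorter outer/inner sides).
I_min = (125×104³ − 99.00×78.00³)/12 = 7.802×10^6 mm⁴
I = 7.802×10^-6 m⁴
At the buckling limit P_cr = P = 2.110×10^5 N
From P_cr = π²EI/(K·L)²:  L = (1/K)·√(π²EI/P_cr) = (1/2)·√(π²×1.02×10^11×7.802×10^-6/2.110×10^5)
L = 3.05 m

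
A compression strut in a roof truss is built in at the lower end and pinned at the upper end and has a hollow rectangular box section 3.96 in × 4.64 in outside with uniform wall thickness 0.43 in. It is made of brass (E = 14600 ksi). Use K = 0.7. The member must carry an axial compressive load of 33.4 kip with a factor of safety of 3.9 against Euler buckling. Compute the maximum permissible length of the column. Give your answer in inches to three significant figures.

L_max ≈ 182 in

Inner dimensions: h_i = 4.64 − 2×0.43 = 3.780 in, b_i = 3.96 − 2×0.43 = 3.100 in
Weak-axis I_min = (h_o·b_o³ − h_i·b_i³)/12 with b_o = 3.96, b_i = 3.100 in (shorter outer/inner sides).
I_min = (4.64×3.96³ − 3.780×3.100³)/12 = 14.63 in⁴
Required critical load P_cr = n·P = 3.9 × 33.4 = 130.3 kip = 1.303×10^5 lb
From P_cr = π²EI/(K·L)²:  L = (1/K)·√(π²EI/P_cr) = (1/0.7)·√(π²×1.46×10^7×14.63/1.303×10^5)
L = 182 in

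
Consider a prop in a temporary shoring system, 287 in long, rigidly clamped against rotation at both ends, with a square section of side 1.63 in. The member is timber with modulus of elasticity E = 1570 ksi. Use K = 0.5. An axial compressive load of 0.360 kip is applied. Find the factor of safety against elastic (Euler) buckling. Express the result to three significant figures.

n ≈ 1.23

I = a⁴/12 = 1.63⁴/12 = 0.5883 in⁴
Effective length L_e = K·L = 0.5 × 287 = 143.5 in
P_cr = π²EI / L_e² = π² × 1570×10³ × 0.5883 / 143.5² = 442.7 lb
Factor of safety n = P_cr / P = 0.44265 / 0.360 = 1.23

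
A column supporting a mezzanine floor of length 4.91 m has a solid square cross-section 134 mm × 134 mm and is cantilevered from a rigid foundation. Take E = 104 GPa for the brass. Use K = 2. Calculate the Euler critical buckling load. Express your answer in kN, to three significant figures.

I = a⁴/12 = 134⁴/12 = 2.687×10^7 mm⁴
I = 2.687×10^7 mm⁴ = 2.687×10^-5 m⁴
Effective length L_e = K·L = 2 × 4.91 = 9.820 m
P_cr = π²EI / L_e² = π² × 104×10⁹ × 2.687×10^-5 / 9.820² = 2.860×10^5 N

P_cr ≈ 286 kN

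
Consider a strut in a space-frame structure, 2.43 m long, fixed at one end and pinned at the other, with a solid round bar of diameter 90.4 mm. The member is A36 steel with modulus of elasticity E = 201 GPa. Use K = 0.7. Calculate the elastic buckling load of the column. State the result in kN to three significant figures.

I = πd⁴/64 = π×90.4⁴/64 = 3.278×10^6 mm⁴
I = 3.278×10^6 mm⁴ = 3.278×10^-6 m⁴
Effective length L_e = K·L = 0.7 × 2.43 = 1.701 m
P_cr = π²EI / L_e² = π² × 201×10⁹ × 3.278×10^-6 / 1.701² = 2.248×10^6 N

P_cr ≈ 2250 kN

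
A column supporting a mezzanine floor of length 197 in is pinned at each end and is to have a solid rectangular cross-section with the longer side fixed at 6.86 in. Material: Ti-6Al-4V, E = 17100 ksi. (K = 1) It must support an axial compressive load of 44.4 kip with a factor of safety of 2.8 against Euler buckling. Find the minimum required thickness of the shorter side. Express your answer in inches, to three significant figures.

b ≈ 3.68 in

Required P_cr = n·P = 2.8 × 44.4 = 124.3 kip
L_e = K·L = 1 × 197 = 197.0 in
Required I = P_cr·L_e²/(π²E) = 1.243×10^5 × 197.0² / (π² × 1.71×10^7) = 28.59 in⁴
Rectangle, weak axis: I_min = h·b³/12 with h = 6.86 in fixed  ⇒  b = (12I/h)^(1/3) = 3.68 in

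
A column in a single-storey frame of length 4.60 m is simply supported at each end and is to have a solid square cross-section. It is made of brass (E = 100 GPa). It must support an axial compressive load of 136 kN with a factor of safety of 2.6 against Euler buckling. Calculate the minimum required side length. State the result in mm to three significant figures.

Required P_cr = n·P = 2.6 × 136 = 353.6 kN
L_e = K·L = 1 × 4.60 = 4.600 m
Required I = P_cr·L_e²/(π²E) = 3.536×10^5 × 4.600² / (π² × 1.00×10^11) = 7.581×10^-6 m⁴
I_req = 7.581×10^6 mm⁴
Solid square: I = a⁴/12  ⇒  a = (12I)^(1/4) = (12×7.581×10^6)^(1/4) = 97.7 mm

a ≈ 97.7 mm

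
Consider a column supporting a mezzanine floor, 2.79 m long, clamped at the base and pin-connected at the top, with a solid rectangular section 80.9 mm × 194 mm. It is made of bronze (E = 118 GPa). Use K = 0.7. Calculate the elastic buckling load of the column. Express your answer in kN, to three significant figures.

Buckling occurs about the weak axis: I_min = h·b³/12 with b = 80.9 mm (the shorter side).
I_min = 194×80.9³/12 = 8.560×10^6 mm⁴
I = 8.560×10^6 mm⁴ = 8.560×10^-6 m⁴
Effective length L_e = K·L = 0.7 × 2.79 = 1.953 m
P_cr = π²EI / L_e² = π² × 118×10⁹ × 8.560×10^-6 / 1.953² = 2.614×10^6 N

P_cr ≈ 2610 kN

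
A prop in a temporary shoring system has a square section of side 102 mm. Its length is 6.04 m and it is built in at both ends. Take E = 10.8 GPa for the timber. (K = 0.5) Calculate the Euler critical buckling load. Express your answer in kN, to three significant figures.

I = a⁴/12 = 102⁴/12 = 9.020×10^6 mm⁴
I = 9.020×10^6 mm⁴ = 9.020×10^-6 m⁴
Effective length L_e = K·L = 0.5 × 6.04 = 3.020 m
P_cr = π²EI / L_e² = π² × 10.8×10⁹ × 9.020×10^-6 / 3.020² = 1.054×10^5 N

P_cr ≈ 105 kN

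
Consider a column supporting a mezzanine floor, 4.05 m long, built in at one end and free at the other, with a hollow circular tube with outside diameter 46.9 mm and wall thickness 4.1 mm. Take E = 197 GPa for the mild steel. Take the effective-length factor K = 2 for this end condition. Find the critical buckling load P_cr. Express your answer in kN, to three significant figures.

P_cr ≈ 3.78 kN

Inner diameter d_i = 46.9 − 2×4.1 = 38.70 mm
I = π(d_o⁴ − d_i⁴)/64 = π(46.9⁴ − 38.70⁴)/64 = 1.274×10^5 mm⁴
I = 1.274×10^5 mm⁴ = 1.274×10^-7 m⁴
Effective length L_e = K·L = 2 × 4.05 = 8.100 m
P_cr = π²EI / L_e² = π² × 197×10⁹ × 1.274×10^-7 / 8.100² = 3.775×10^3 N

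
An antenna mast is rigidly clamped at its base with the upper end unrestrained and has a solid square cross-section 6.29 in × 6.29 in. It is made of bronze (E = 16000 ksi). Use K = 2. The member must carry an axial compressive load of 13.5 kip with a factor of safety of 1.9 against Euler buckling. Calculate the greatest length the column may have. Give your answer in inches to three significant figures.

L_max ≈ 448 in

I = a⁴/12 = 6.29⁴/12 = 130.4 in⁴
Required critical load P_cr = n·P = 1.9 × 13.5 = 25.65 kip = 2.565×10^4 lb
From P_cr = π²EI/(K·L)²:  L = (1/K)·√(π²EI/P_cr) = (1/2)·√(π²×1.60×10^7×130.4/2.565×10^4)
L = 448 in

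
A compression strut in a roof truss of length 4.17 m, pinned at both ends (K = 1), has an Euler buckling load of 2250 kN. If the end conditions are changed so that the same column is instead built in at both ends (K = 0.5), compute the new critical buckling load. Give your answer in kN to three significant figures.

P_cr ≈ 9000 kN

P_cr ∝ 1/K², so P_cr,new = P_cr,old × (K_old/K_new)² = 2250 × (1/0.5)²
= 2250 × 4.000 = 9000 kN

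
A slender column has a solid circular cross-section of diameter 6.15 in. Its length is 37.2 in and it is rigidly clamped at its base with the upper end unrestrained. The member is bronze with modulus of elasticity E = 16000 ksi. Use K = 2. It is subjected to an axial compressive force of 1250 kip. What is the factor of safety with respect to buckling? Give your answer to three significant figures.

I = πd⁴/64 = π×6.15⁴/64 = 70.22 in⁴
Effective length L_e = K·L = 2 × 37.2 = 74.40 in
P_cr = π²EI / L_e² = π² × 16000×10³ × 70.22 / 74.40² = 2.003×10^6 lb
Factor of safety n = P_cr / P = 2003.3 / 1250 = 1.60

n ≈ 1.60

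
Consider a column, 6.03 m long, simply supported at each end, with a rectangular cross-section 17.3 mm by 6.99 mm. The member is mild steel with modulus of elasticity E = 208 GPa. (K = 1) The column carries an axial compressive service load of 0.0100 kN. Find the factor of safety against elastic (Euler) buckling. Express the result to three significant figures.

n ≈ 2.78

Buckling occurs about the weak axis: I_min = h·b³/12 with b = 6.99 mm (the shorter side).
I_min = 17.3×6.99³/12 = 492.4 mm⁴
I = 492.4 mm⁴ = 4.924×10^-10 m⁴
Effective length L_e = K·L = 1 × 6.03 = 6.030 m
P_cr = π²EI / L_e² = π² × 208×10⁹ × 4.924×10^-10 / 6.030² = 27.80 N
Factor of safety n = P_cr / P = 0.027799 / 0.0100 = 2.78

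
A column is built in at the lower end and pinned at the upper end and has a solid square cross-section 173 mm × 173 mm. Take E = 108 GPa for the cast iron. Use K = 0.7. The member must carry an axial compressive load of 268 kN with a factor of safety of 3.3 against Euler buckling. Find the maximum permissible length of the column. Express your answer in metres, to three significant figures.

L_max ≈ 13.6 m

I = a⁴/12 = 173⁴/12 = 7.465×10^7 mm⁴
I = 7.465×10^-5 m⁴
Required critical load P_cr = n·P = 3.3 × 268 = 884.4 kN = 8.844×10^5 N
From P_cr = π²EI/(K·L)²:  L = (1/K)·√(π²EI/P_cr) = (1/0.7)·√(π²×1.08×10^11×7.465×10^-5/8.844×10^5)
L = 13.6 m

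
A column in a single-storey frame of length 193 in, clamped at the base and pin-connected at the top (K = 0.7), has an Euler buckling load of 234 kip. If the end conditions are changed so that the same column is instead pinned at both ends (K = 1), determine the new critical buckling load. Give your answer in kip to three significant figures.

P_cr ≈ 115 kip

P_cr ∝ 1/K², so P_cr,new = P_cr,old × (K_old/K_new)² = 234 × (0.7/1)²
= 234 × 0.4900 = 115 kip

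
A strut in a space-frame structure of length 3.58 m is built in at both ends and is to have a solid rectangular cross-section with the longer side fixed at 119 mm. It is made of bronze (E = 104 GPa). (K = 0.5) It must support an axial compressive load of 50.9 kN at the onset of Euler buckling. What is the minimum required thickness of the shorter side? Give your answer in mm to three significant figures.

b ≈ 25.2 mm

L_e = K·L = 0.5 × 3.58 = 1.790 m
Required I = P_cr·L_e²/(π²E) = 5.090×10^4 × 1.790² / (π² × 1.04×10^11) = 1.589×10^-7 m⁴
I_req = 1.589×10^5 mm⁴
Rectangle, weak axis: I_min = h·b³/12 with h = 119 mm fixed  ⇒  b = (12I/h)^(1/3) = 25.2 mm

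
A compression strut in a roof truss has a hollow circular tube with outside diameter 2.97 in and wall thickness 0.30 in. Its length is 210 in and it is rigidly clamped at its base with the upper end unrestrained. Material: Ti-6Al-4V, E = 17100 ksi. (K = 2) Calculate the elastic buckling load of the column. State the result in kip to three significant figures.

P_cr ≈ 2.17 kip

Inner diameter d_i = 2.97 − 2×0.30 = 2.370 in
I = π(d_o⁴ − d_i⁴)/64 = π(2.97⁴ − 2.370⁴)/64 = 2.271 in⁴
Effective length L_e = K·L = 2 × 210 = 420.0 in
P_cr = π²EI / L_e² = π² × 17100×10³ × 2.271 / 420.0² = 2.173×10^3 lb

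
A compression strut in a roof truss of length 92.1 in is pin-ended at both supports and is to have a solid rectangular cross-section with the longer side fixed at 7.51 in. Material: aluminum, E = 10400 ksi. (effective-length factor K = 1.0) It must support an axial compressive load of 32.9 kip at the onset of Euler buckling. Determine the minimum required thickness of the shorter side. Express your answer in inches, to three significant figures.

b ≈ 1.63 in

L_e = K·L = 1 × 92.1 = 92.10 in
Required I = P_cr·L_e²/(π²E) = 3.290×10^4 × 92.10² / (π² × 1.04×10^7) = 2.719 in⁴
Rectangle, weak axis: I_min = h·b³/12 with h = 7.51 in fixed  ⇒  b = (12I/h)^(1/3) = 1.63 in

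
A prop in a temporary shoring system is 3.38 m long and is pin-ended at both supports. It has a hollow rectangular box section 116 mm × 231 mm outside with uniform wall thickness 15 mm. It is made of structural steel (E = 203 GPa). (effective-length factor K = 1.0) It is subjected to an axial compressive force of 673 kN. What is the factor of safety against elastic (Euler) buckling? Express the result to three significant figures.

n ≈ 5.05

Inner dimensions: h_i = 231 − 2×15 = 201.0 mm, b_i = 116 − 2×15 = 86.00 mm
Weak-axis I_min = (h_o·b_o³ − h_i·b_i³)/12 with b_o = 116, b_i = 86.00 mm (shorter outer/inner sides).
I_min = (231×116³ − 201.0×86.00³)/12 = 1.939×10^7 mm⁴
I = 1.939×10^7 mm⁴ = 1.939×10^-5 m⁴
Effective length L_e = K·L = 1 × 3.38 = 3.380 m
P_cr = π²EI / L_e² = π² × 203×10⁹ × 1.939×10^-5 / 3.380² = 3.401×10^6 N
Factor of safety n = P_cr / P = 3401.1 / 673 = 5.05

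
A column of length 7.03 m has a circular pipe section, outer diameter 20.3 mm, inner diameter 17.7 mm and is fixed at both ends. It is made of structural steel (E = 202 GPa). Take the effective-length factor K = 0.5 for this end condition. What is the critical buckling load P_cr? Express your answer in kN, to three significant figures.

d_o = 20.3 mm, d_i = 17.7 mm
I = π(d_o⁴ − d_i⁴)/64 = π(20.3⁴ − 17.70⁴)/64 = 3.518×10^3 mm⁴
I = 3.518×10^3 mm⁴ = 3.518×10^-9 m⁴
Effective length L_e = K·L = 0.5 × 7.03 = 3.515 m
P_cr = π²EI / L_e² = π² × 202×10⁹ × 3.518×10^-9 / 3.515² = 567.7 N

P_cr ≈ 0.568 kN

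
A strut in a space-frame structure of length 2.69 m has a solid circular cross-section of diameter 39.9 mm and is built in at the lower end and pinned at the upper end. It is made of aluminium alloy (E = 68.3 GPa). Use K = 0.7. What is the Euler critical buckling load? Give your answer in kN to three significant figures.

I = πd⁴/64 = π×39.9⁴/64 = 1.244×10^5 mm⁴
I = 1.244×10^5 mm⁴ = 1.244×10^-7 m⁴
Effective length L_e = K·L = 0.7 × 2.69 = 1.883 m
P_cr = π²EI / L_e² = π² × 68.3×10⁹ × 1.244×10^-7 / 1.883² = 2.365×10^4 N

P_cr ≈ 23.7 kN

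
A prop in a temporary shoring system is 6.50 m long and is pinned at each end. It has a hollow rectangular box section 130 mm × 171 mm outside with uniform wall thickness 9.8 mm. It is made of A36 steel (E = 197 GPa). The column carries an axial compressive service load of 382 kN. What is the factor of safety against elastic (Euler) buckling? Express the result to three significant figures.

n ≈ 1.73

Inner dimensions: h_i = 171 − 2×9.8 = 151.4 mm, b_i = 130 − 2×9.8 = 110.4 mm
Weak-axis I_min = (h_o·b_o³ − h_i·b_i³)/12 with b_o = 130, b_i = 110.4 mm (shorter outer/inner sides).
I_min = (171×130³ − 151.4×110.4³)/12 = 1.433×10^7 mm⁴
I = 1.433×10^7 mm⁴ = 1.433×10^-5 m⁴
Effective length L_e = K·L = 1 × 6.50 = 6.500 m
P_cr = π²EI / L_e² = π² × 197×10⁹ × 1.433×10^-5 / 6.500² = 6.595×10^5 N
Factor of safety n = P_cr / P = 659.48 / 382 = 1.73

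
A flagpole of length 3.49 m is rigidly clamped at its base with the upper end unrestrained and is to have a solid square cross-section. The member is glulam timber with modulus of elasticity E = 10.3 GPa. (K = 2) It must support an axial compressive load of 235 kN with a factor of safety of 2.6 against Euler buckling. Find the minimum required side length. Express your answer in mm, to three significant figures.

Required P_cr = n·P = 2.6 × 235 = 611.0 kN
L_e = K·L = 2 × 3.49 = 6.980 m
Required I = P_cr·L_e²/(π²E) = 6.110×10^5 × 6.980² / (π² × 1.03×10^10) = 2.928×10^-4 m⁴
I_req = 2.928×10^8 mm⁴
Solid square: I = a⁴/12  ⇒  a = (12I)^(1/4) = (12×2.928×10^8)^(1/4) = 243 mm

a ≈ 243 mm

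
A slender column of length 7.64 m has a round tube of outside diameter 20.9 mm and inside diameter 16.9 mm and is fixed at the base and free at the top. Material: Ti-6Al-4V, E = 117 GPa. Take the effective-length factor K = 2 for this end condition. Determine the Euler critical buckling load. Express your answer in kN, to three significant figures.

P_cr ≈ 0.0265 kN

d_o = 20.9 mm, d_i = 16.9 mm
I = π(d_o⁴ − d_i⁴)/64 = π(20.9⁴ − 16.90⁴)/64 = 5.362×10^3 mm⁴
I = 5.362×10^3 mm⁴ = 5.362×10^-9 m⁴
Effective length L_e = K·L = 2 × 7.64 = 15.28 m
P_cr = π²EI / L_e² = π² × 117×10⁹ × 5.362×10^-9 / 15.28² = 26.52 N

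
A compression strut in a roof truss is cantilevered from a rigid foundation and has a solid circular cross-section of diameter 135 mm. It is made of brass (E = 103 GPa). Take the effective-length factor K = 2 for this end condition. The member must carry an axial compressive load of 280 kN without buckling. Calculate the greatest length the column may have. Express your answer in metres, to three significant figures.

I = πd⁴/64 = π×135⁴/64 = 1.630×10^7 mm⁴
I = 1.630×10^-5 m⁴
At the buckling limit P_cr = P = 2.800×10^5 N
From P_cr = π²EI/(K·L)²:  L = (1/K)·√(π²EI/P_cr) = (1/2)·√(π²×1.03×10^11×1.630×10^-5/2.800×10^5)
L = 3.85 m

L_max ≈ 3.85 m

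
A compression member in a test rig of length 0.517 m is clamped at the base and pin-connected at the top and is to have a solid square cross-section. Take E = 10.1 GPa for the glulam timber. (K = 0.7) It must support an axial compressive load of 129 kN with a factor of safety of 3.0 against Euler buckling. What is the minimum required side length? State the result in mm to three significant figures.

a ≈ 49.7 mm

Required P_cr = n·P = 3.0 × 129 = 387.0 kN
L_e = K·L = 0.7 × 0.517 = 0.3619 m
Required I = P_cr·L_e²/(π²E) = 3.870×10^5 × 0.3619² / (π² × 1.01×10^10) = 5.085×10^-7 m⁴
I_req = 5.085×10^5 mm⁴
Solid square: I = a⁴/12  ⇒  a = (12I)^(1/4) = (12×5.085×10^5)^(1/4) = 49.7 mm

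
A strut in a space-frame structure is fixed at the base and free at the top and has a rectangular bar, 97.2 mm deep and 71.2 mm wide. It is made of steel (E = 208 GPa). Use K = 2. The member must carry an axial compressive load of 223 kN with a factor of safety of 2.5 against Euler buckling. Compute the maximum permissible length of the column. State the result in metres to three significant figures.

L_max ≈ 1.64 m

Buckling occurs about the weak axis: I_min = h·b³/12 with b = 71.2 mm (the shorter side).
I_min = 97.2×71.2³/12 = 2.924×10^6 mm⁴
I = 2.924×10^-6 m⁴
Required critical load P_cr = n·P = 2.5 × 223 = 557.5 kN = 5.575×10^5 N
From P_cr = π²EI/(K·L)²:  L = (1/K)·√(π²EI/P_cr) = (1/2)·√(π²×2.08×10^11×2.924×10^-6/5.575×10^5)
L = 1.64 m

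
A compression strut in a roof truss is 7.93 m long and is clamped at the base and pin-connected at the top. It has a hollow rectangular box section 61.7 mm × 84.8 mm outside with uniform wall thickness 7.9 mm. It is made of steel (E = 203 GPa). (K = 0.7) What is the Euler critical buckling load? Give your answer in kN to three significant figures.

Inner dimensions: h_i = 84.8 − 2×7.9 = 69.00 mm, b_i = 61.7 − 2×7.9 = 45.90 mm
Weak-axis I_min = (h_o·b_o³ − h_i·b_i³)/12 with b_o = 61.7, b_i = 45.90 mm (shorter outer/inner sides).
I_min = (84.8×61.7³ − 69.00×45.90³)/12 = 1.104×10^6 mm⁴
I = 1.104×10^6 mm⁴ = 1.104×10^-6 m⁴
Effective length L_e = K·L = 0.7 × 7.93 = 5.551 m
P_cr = π²EI / L_e² = π² × 203×10⁹ × 1.104×10^-6 / 5.551² = 7.177×10^4 N

P_cr ≈ 71.8 kN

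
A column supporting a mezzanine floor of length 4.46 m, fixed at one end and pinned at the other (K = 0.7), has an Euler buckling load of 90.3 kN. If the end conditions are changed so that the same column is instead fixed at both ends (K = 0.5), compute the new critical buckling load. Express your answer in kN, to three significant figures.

P_cr ≈ 177 kN

P_cr ∝ 1/K², so P_cr,new = P_cr,old × (K_old/K_new)² = 90.3 × (0.7/0.5)²
= 90.3 × 1.960 = 177 kN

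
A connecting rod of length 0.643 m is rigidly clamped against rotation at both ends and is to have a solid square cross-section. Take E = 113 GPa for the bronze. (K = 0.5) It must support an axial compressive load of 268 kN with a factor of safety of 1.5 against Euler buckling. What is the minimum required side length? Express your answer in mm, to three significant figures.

Required P_cr = n·P = 1.5 × 268 = 402.0 kN
L_e = K·L = 0.5 × 0.643 = 0.3215 m
Required I = P_cr·L_e²/(π²E) = 4.020×10^5 × 0.3215² / (π² × 1.13×10^11) = 3.726×10^-8 m⁴
I_req = 3.726×10^4 mm⁴
Solid square: I = a⁴/12  ⇒  a = (12I)^(1/4) = (12×3.726×10^4)^(1/4) = 25.9 mm

a ≈ 25.9 mm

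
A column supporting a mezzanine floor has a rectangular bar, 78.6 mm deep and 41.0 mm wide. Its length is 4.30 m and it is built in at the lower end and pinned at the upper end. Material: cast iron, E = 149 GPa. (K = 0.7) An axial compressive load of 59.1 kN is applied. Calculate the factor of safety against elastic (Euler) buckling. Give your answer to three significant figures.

n ≈ 1.24

Buckling occurs about the weak axis: I_min = h·b³/12 with b = 41.0 mm (the shorter side).
I_min = 78.6×41.0³/12 = 4.514×10^5 mm⁴
I = 4.514×10^5 mm⁴ = 4.514×10^-7 m⁴
Effective length L_e = K·L = 0.7 × 4.30 = 3.010 m
P_cr = π²EI / L_e² = π² × 149×10⁹ × 4.514×10^-7 / 3.010² = 7.327×10^4 N
Factor of safety n = P_cr / P = 73.273 / 59.1 = 1.24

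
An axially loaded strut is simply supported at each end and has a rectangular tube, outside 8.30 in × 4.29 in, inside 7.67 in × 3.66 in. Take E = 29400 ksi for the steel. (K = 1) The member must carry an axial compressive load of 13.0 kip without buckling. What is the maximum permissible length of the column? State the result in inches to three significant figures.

L_max ≈ 721 in

Weak-axis I_min = (h_o·b_o³ − h_i·b_i³)/12 with b_o = 4.29, b_i = 3.660 in (shorter outer/inner sides).
I_min = (8.30×4.29³ − 7.670×3.660³)/12 = 23.27 in⁴
At the buckling limit P_cr = P = 1.300×10^4 lb
From P_cr = π²EI/(K·L)²:  L = (1/K)·√(π²EI/P_cr) = (1/1)·√(π²×2.94×10^7×23.27/1.300×10^4)
L = 721 in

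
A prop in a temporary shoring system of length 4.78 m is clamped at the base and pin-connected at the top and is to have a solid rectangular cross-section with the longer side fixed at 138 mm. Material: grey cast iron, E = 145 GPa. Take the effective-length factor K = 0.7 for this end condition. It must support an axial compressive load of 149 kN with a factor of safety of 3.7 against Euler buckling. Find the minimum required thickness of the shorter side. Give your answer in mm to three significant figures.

b ≈ 72.1 mm

Required P_cr = n·P = 3.7 × 149 = 551.3 kN
L_e = K·L = 0.7 × 4.78 = 3.346 m
Required I = P_cr·L_e²/(π²E) = 5.513×10^5 × 3.346² / (π² × 1.45×10^11) = 4.313×10^-6 m⁴
I_req = 4.313×10^6 mm⁴
Rectangle, weak axis: I_min = h·b³/12 with h = 138 mm fixed  ⇒  b = (12I/h)^(1/3) = 72.1 mm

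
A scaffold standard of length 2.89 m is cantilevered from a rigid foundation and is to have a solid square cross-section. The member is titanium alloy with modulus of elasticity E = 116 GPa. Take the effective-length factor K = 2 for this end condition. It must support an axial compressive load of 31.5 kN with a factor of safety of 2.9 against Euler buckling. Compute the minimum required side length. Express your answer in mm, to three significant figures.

Required P_cr = n·P = 2.9 × 31.5 = 91.35 kN
L_e = K·L = 2 × 2.89 = 5.780 m
Required I = P_cr·L_e²/(π²E) = 9.135×10^4 × 5.780² / (π² × 1.16×10^11) = 2.666×10^-6 m⁴
I_req = 2.666×10^6 mm⁴
Solid square: I = a⁴/12  ⇒  a = (12I)^(1/4) = (12×2.666×10^6)^(1/4) = 75.2 mm

a ≈ 75.2 mm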